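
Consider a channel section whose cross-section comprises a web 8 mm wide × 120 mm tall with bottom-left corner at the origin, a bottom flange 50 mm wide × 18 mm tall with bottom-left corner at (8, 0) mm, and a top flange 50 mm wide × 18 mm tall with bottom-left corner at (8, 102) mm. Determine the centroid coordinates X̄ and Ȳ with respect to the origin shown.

Part | A | x̄ᵢ | ȳᵢ | A·x̄ᵢ | A·ȳᵢ
web | 960.00 | 4.00 | 60.00 | 3840.00 | 57600.00
bottom flange | 900.00 | 33.00 | 9.00 | 29700.00 | 8100.00
top flange | 900.00 | 33.00 | 111.00 | 29700.00 | 99900.00
Σ | 2760.00 |  |  | 63240.00 | 165600.00
X̄ = 63240.00 / 2760.00 = 22.91 mm
Ȳ = 165600.00 / 2760.00 = 60.00 mm

X̄ = 22.91 mm, Ȳ = 60.00 mm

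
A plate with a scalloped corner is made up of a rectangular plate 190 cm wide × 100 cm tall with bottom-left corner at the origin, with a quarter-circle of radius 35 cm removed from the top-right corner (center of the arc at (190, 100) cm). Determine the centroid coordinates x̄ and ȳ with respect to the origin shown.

x̄ = 90.73 cm, ȳ = 48.13 cm

plate: A = 190 × 100 = 19000.00, centroid at (95.00, 50.00).
removed quarter-circle: A = −¼π·35² = -962.11, centroid at (175.15, 85.15).
ΣA = 18037.89 cm², ΣAx̄ = 1636490.24 cm³, ΣAȳ = 868080.39 cm³.
x̄ = 1636490.24/18037.89 = 90.73 cm; ȳ = 868080.39/18037.89 = 48.13 cm.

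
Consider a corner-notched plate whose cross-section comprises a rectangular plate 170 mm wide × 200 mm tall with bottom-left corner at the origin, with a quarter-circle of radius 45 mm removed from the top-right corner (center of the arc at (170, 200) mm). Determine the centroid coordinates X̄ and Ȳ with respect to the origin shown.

X̄ = 81.77 mm, Ȳ = 96.03 mm

plate: A = 170 × 200 = 34000.00, centroid at (85.00, 100.00).
removed quarter-circle: A = −¼π·45² = -1590.43, centroid at (150.90, 180.90).
ΣA = 32409.57 mm²
ΣAX̄ = (34000.00)(85.00) + (-1590.43)(150.90) = 2650001.68 mm³
ΣAȲ = (34000.00)(100.00) + (-1590.43)(180.90) = 3112288.74 mm³
X̄ = 2650001.68 / 32409.57 = 81.77 mm
Ȳ = 3112288.74 / 32409.57 = 96.03 mm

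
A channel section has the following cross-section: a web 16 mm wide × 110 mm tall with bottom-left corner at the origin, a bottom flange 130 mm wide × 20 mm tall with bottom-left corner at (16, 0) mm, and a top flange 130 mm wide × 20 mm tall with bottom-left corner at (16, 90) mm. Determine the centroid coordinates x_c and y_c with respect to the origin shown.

web: A = 16 × 110 = 1760.00, centroid at (8.00, 55.00).
bottom flange: A = 130 × 20 = 2600.00, centroid at (81.00, 10.00).
top flange: A = 130 × 20 = 2600.00, centroid at (81.00, 100.00).
ΣA = 6960.00 mm²
ΣAx_c = (1760.00)(8.00) + (2600.00)(81.00) + (2600.00)(81.00) = 435280.00 mm³
ΣAy_c = (1760.00)(55.00) + (2600.00)(10.00) + (2600.00)(100.00) = 382800.00 mm³
x_c = 435280.00 / 6960.00 = 62.54 mm
y_c = 382800.00 / 6960.00 = 55.00 mm

x_c = 62.54 mm, y_c = 55.00 mm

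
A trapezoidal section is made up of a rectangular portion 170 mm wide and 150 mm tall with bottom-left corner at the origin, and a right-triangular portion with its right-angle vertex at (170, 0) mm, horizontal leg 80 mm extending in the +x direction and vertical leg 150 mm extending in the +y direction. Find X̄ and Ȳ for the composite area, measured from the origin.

X̄ = 106.27 mm, Ȳ = 70.24 mm

Part | A | x̄ᵢ | ȳᵢ | A·x̄ᵢ | A·ȳᵢ
rectangular portion | 25500.00 | 85.00 | 75.00 | 2167500.00 | 1912500.00
triangular portion | 6000.00 | 196.67 | 50.00 | 1180000.00 | 300000.00
Σ | 31500.00 |  |  | 3347500.00 | 2212500.00
X̄ = 3347500.00 / 31500.00 = 106.27 mm
Ȳ = 2212500.00 / 31500.00 = 70.24 mm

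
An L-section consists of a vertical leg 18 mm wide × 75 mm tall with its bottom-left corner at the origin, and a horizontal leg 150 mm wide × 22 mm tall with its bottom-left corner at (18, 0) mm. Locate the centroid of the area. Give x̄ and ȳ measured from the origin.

x̄ = 68.61 mm, ȳ = 18.69 mm

Part | A | x̄ᵢ | ȳᵢ | A·x̄ᵢ | A·ȳᵢ
vertical leg | 1350.00 | 9.00 | 37.50 | 12150.00 | 50625.00
horizontal leg | 3300.00 | 93.00 | 11.00 | 306900.00 | 36300.00
Σ | 4650.00 |  |  | 319050.00 | 86925.00
x̄ = 319050.00 / 4650.00 = 68.61 mm
ȳ = 86925.00 / 4650.00 = 18.69 mm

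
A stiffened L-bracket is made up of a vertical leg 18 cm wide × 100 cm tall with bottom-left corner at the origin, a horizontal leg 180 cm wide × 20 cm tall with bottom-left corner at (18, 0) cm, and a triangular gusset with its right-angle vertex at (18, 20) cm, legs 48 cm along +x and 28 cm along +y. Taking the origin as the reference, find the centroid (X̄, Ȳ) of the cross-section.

vertical leg: A = 18 × 100 = 1800.00, centroid at (9.00, 50.00).
horizontal leg: A = 180 × 20 = 3600.00, centroid at (108.00, 10.00).
gusset: A = ½·48·28 = 672.00, centroid at (34.00, 29.33).
ΣA = 6072.00 cm², ΣAX̄ = 427848.00 cm³, ΣAȲ = 145712.00 cm³.
X̄ = 427848.00/6072.00 = 70.46 cm; Ȳ = 145712.00/6072.00 = 24.00 cm.

X̄ = 70.46 cm, Ȳ = 24.00 cm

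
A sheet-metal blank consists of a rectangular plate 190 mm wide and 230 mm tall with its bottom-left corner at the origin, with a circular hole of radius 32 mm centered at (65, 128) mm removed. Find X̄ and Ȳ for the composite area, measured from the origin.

Part | A | x̄ᵢ | ȳᵢ | A·x̄ᵢ | A·ȳᵢ
plate | 43700.00 | 95.00 | 115.00 | 4151500.00 | 5025500.00
hole | -3216.99 | 65.00 | 128.00 | -209104.41 | -411774.83
Σ | 40483.01 |  |  | 3942395.59 | 4613725.17
X̄ = 3942395.59 / 40483.01 = 97.38 mm
Ȳ = 4613725.17 / 40483.01 = 113.97 mm

X̄ = 97.38 mm, Ȳ = 113.97 mm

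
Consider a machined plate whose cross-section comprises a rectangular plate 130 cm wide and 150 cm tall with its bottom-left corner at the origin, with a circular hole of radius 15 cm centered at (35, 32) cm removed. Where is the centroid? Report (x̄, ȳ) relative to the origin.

plate: A = 130 × 150 = 19500.00, centroid at (65.00, 75.00).
hole: A = −π·15² = -706.86, centroid at (35.00, 32.00).
ΣA = 18793.14 cm²
ΣAx̄ = (19500.00)(65.00) + (-706.86)(35.00) = 1242759.96 cm³
ΣAȳ = (19500.00)(75.00) + (-706.86)(32.00) = 1439880.53 cm³
x̄ = 1242759.96 / 18793.14 = 66.13 cm
ȳ = 1439880.53 / 18793.14 = 76.62 cm

x̄ = 66.13 cm, ȳ = 76.62 cm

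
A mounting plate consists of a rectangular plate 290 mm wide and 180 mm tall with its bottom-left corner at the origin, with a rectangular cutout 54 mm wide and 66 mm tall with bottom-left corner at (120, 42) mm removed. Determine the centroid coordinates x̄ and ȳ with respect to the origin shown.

Part | A | x̄ᵢ | ȳᵢ | A·x̄ᵢ | A·ȳᵢ
plate | 52200.00 | 145.00 | 90.00 | 7569000.00 | 4698000.00
hole | -3564.00 | 147.00 | 75.00 | -523908.00 | -267300.00
Σ | 48636.00 |  |  | 7045092.00 | 4430700.00
x̄ = 7045092.00 / 48636.00 = 144.85 mm
ȳ = 4430700.00 / 48636.00 = 91.10 mm

x̄ = 144.85 mm, ȳ = 91.10 mm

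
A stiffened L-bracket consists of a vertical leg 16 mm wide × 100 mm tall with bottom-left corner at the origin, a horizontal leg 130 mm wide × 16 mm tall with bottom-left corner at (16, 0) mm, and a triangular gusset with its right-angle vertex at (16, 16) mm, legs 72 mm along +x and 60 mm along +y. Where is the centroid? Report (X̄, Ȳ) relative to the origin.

X̄ = 45.84 mm, Ȳ = 29.86 mm

vertical leg: A = 16 × 100 = 1600.00, centroid at (8.00, 50.00).
horizontal leg: A = 130 × 16 = 2080.00, centroid at (81.00, 8.00).
gusset: A = ½·72·60 = 2160.00, centroid at (40.00, 36.00).
ΣA = 5840.00 mm², ΣAX̄ = 267680.00 mm³, ΣAȲ = 174400.00 mm³.
X̄ = 267680.00/5840.00 = 45.84 mm; Ȳ = 174400.00/5840.00 = 29.86 mm.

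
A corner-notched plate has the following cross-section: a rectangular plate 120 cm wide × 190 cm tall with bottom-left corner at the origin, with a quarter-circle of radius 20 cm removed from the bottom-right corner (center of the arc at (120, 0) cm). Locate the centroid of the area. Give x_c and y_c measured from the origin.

x_c = 59.28 cm, y_c = 96.21 cm

Part | A | x̄ᵢ | ȳᵢ | A·x̄ᵢ | A·ȳᵢ
plate | 22800.00 | 60.00 | 95.00 | 1368000.00 | 2166000.00
removed quarter-circle | -314.16 | 111.51 | 8.49 | -35032.45 | -2666.67
Σ | 22485.84 |  |  | 1332967.55 | 2163333.33
x_c = 1332967.55 / 22485.84 = 59.28 cm
y_c = 2163333.33 / 22485.84 = 96.21 cm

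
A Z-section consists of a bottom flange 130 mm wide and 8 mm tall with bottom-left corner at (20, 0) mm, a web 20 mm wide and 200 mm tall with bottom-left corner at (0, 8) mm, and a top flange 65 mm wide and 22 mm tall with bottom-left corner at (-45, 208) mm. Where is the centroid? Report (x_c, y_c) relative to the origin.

bottom flange: A = 130 × 8 = 1040.00, centroid at (85.00, 4.00).
web: A = 20 × 200 = 4000.00, centroid at (10.00, 108.00).
top flange: A = 65 × 22 = 1430.00, centroid at (-12.50, 219.00).
ΣA = 6470.00 mm², ΣAx_c = 110525.00 mm³, ΣAy_c = 749330.00 mm³.
x_c = 110525.00/6470.00 = 17.08 mm; y_c = 749330.00/6470.00 = 115.82 mm.

x_c = 17.08 mm, y_c = 115.82 mm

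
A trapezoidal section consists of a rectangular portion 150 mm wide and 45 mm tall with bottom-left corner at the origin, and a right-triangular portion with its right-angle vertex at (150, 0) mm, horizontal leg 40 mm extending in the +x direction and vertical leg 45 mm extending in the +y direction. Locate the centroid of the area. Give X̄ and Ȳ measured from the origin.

X̄ = 85.39 mm, Ȳ = 21.62 mm

Part | A | x̄ᵢ | ȳᵢ | A·x̄ᵢ | A·ȳᵢ
rectangular portion | 6750.00 | 75.00 | 22.50 | 506250.00 | 151875.00
triangular portion | 900.00 | 163.33 | 15.00 | 147000.00 | 13500.00
Σ | 7650.00 |  |  | 653250.00 | 165375.00
X̄ = 653250.00 / 7650.00 = 85.39 mm
Ȳ = 165375.00 / 7650.00 = 21.62 mm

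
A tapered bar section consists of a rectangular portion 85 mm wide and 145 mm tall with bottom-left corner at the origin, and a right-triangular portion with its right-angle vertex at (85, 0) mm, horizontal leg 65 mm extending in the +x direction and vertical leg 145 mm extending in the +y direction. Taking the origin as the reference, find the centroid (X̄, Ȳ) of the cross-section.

X̄ = 60.25 mm, Ȳ = 65.82 mm

Part | A | x̄ᵢ | ȳᵢ | A·x̄ᵢ | A·ȳᵢ
rectangular portion | 12325.00 | 42.50 | 72.50 | 523812.50 | 893562.50
triangular portion | 4712.50 | 106.67 | 48.33 | 502666.67 | 227770.83
Σ | 17037.50 |  |  | 1026479.17 | 1121333.33
X̄ = 1026479.17 / 17037.50 = 60.25 mm
Ȳ = 1121333.33 / 17037.50 = 65.82 mm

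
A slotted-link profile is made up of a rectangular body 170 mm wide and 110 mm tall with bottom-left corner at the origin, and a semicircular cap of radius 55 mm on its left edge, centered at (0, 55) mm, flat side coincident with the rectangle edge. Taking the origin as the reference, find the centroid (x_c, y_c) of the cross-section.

rectangular body: A = 170 × 110 = 18700.00, centroid at (85.00, 55.00).
semicircular end: A = ½π·55² = 4751.66, centroid at (-23.34, 55.00).
ΣA = 23451.66 mm²
ΣAx_c = (18700.00)(85.00) + (4751.66)(-23.34) = 1478583.33 mm³
ΣAy_c = (18700.00)(55.00) + (4751.66)(55.00) = 1289841.24 mm³
x_c = 1478583.33 / 23451.66 = 63.05 mm
y_c = 1289841.24 / 23451.66 = 55.00 mm

x_c = 63.05 mm, y_c = 55.00 mm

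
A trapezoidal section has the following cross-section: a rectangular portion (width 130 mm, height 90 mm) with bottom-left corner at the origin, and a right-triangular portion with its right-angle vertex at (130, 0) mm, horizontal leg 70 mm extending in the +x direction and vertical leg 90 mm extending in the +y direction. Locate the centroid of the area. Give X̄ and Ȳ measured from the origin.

rectangular portion: A = 130 × 90 = 11700.00, centroid at (65.00, 45.00).
triangular portion: A = ½·70·90 = 3150.00, centroid at (153.33, 30.00).
ΣA = 14850.00 mm², ΣAX̄ = 1243500.00 mm³, ΣAȲ = 621000.00 mm³.
X̄ = 1243500.00/14850.00 = 83.74 mm; Ȳ = 621000.00/14850.00 = 41.82 mm.

X̄ = 83.74 mm, Ȳ = 41.82 mm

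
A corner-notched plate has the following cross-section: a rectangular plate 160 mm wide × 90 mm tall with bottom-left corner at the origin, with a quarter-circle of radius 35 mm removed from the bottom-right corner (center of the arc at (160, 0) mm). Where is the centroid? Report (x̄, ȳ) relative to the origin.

Part | A | x̄ᵢ | ȳᵢ | A·x̄ᵢ | A·ȳᵢ
plate | 14400.00 | 80.00 | 45.00 | 1152000.00 | 648000.00
removed quarter-circle | -962.11 | 145.15 | 14.85 | -139646.37 | -14291.67
Σ | 13437.89 |  |  | 1012353.63 | 633708.33
x̄ = 1012353.63 / 13437.89 = 75.34 mm
ȳ = 633708.33 / 13437.89 = 47.16 mm

x̄ = 75.34 mm, ȳ = 47.16 mm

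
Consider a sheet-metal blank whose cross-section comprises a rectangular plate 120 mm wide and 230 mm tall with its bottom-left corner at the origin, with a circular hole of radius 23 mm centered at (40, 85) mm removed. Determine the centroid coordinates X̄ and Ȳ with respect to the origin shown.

X̄ = 61.28 mm, Ȳ = 116.92 mm

plate: A = 120 × 230 = 27600.00, centroid at (60.00, 115.00).
hole: A = −π·23² = -1661.90, centroid at (40.00, 85.00).
ΣA = 25938.10 mm²
ΣAX̄ = (27600.00)(60.00) + (-1661.90)(40.00) = 1589523.90 mm³
ΣAȲ = (27600.00)(115.00) + (-1661.90)(85.00) = 3032738.29 mm³
X̄ = 1589523.90 / 25938.10 = 61.28 mm
Ȳ = 3032738.29 / 25938.10 = 116.92 mm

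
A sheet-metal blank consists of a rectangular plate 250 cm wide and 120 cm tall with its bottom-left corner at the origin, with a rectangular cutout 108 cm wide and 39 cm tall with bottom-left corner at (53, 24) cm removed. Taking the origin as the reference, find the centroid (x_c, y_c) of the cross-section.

x_c = 127.94 cm, y_c = 62.69 cm

plate: A = 250 × 120 = 30000.00, centroid at (125.00, 60.00).
hole: A = −(108 × 39) = -4212.00, centroid at (107.00, 43.50).
ΣA = 25788.00 cm², ΣAx_c = 3299316.00 cm³, ΣAy_c = 1616778.00 cm³.
x_c = 3299316.00/25788.00 = 127.94 cm; y_c = 1616778.00/25788.00 = 62.69 cm.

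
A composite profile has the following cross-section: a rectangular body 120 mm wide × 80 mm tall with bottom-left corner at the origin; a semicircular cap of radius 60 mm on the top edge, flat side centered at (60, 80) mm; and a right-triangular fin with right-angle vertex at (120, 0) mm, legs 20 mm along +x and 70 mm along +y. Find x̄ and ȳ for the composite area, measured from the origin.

rectangular body: A = 120 × 80 = 9600.00, centroid at (60.00, 40.00).
semicircular top: A = ½π·60² = 5654.87, centroid at (60.00, 105.46).
triangular fin: A = ½·20·70 = 700.00, centroid at (126.67, 23.33).
ΣA = 15954.87 mm²
ΣAx̄ = (9600.00)(60.00) + (5654.87)(60.00) + (700.00)(126.67) = 1003958.67 mm³
ΣAȳ = (9600.00)(40.00) + (5654.87)(105.46) + (700.00)(23.33) = 996722.68 mm³
x̄ = 1003958.67 / 15954.87 = 62.92 mm
ȳ = 996722.68 / 15954.87 = 62.47 mm

x̄ = 62.92 mm, ȳ = 62.47 mm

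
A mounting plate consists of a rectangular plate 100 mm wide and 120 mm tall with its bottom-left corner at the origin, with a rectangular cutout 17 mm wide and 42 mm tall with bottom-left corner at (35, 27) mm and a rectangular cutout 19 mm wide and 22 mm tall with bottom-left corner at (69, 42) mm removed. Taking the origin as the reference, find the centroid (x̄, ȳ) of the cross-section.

plate: A = 100 × 120 = 12000.00, centroid at (50.00, 60.00).
hole 1: A = −(17 × 42) = -714.00, centroid at (43.50, 48.00).
hole 2: A = −(19 × 22) = -418.00, centroid at (78.50, 53.00).
ΣA = 10868.00 mm², ΣAx̄ = 536128.00 mm³, ΣAȳ = 663574.00 mm³.
x̄ = 536128.00/10868.00 = 49.33 mm; ȳ = 663574.00/10868.00 = 61.06 mm.

x̄ = 49.33 mm, ȳ = 61.06 mm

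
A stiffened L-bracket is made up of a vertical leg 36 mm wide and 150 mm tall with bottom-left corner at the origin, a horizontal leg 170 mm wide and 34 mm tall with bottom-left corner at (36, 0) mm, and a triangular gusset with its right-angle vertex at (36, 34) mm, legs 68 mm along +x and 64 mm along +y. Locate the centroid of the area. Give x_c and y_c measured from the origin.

x_c = 69.20 mm, y_c = 46.70 mm

vertical leg: A = 36 × 150 = 5400.00, centroid at (18.00, 75.00).
horizontal leg: A = 170 × 34 = 5780.00, centroid at (121.00, 17.00).
gusset: A = ½·68·64 = 2176.00, centroid at (58.67, 55.33).
ΣA = 13356.00 mm²
ΣAx_c = (5400.00)(18.00) + (5780.00)(121.00) + (2176.00)(58.67) = 924238.67 mm³
ΣAy_c = (5400.00)(75.00) + (5780.00)(17.00) + (2176.00)(55.33) = 623665.33 mm³
x_c = 924238.67 / 13356.00 = 69.20 mm
y_c = 623665.33 / 13356.00 = 46.70 mm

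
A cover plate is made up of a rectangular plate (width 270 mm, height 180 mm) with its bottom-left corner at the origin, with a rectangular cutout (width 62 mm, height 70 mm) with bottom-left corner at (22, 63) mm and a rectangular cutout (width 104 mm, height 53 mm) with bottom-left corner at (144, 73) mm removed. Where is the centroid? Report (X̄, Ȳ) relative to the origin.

X̄ = 135.51 mm, Ȳ = 87.75 mm

plate: A = 270 × 180 = 48600.00, centroid at (135.00, 90.00).
hole 1: A = −(62 × 70) = -4340.00, centroid at (53.00, 98.00).
hole 2: A = −(104 × 53) = -5512.00, centroid at (196.00, 99.50).
ΣA = 38748.00 mm², ΣAX̄ = 5250628.00 mm³, ΣAȲ = 3400236.00 mm³.
X̄ = 5250628.00/38748.00 = 135.51 mm; Ȳ = 3400236.00/38748.00 = 87.75 mm.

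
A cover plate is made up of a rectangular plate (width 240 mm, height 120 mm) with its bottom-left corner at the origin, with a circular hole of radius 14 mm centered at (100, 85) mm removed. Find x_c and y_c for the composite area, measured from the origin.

Part | A | x̄ᵢ | ȳᵢ | A·x̄ᵢ | A·ȳᵢ
plate | 28800.00 | 120.00 | 60.00 | 3456000.00 | 1728000.00
hole | -615.75 | 100.00 | 85.00 | -61575.22 | -52338.93
Σ | 28184.25 |  |  | 3394424.78 | 1675661.07
x_c = 3394424.78 / 28184.25 = 120.44 mm
y_c = 1675661.07 / 28184.25 = 59.45 mm

x_c = 120.44 mm, y_c = 59.45 mm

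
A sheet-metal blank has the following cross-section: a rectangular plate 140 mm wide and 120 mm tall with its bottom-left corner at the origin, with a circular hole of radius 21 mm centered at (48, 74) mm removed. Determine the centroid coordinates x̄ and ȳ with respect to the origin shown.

x̄ = 71.98 mm, ȳ = 58.74 mm

plate: A = 140 × 120 = 16800.00, centroid at (70.00, 60.00).
hole: A = −π·21² = -1385.44, centroid at (48.00, 74.00).
ΣA = 15414.56 mm²
ΣAx̄ = (16800.00)(70.00) + (-1385.44)(48.00) = 1109498.77 mm³
ΣAȳ = (16800.00)(60.00) + (-1385.44)(74.00) = 905477.27 mm³
x̄ = 1109498.77 / 15414.56 = 71.98 mm
ȳ = 905477.27 / 15414.56 = 58.74 mm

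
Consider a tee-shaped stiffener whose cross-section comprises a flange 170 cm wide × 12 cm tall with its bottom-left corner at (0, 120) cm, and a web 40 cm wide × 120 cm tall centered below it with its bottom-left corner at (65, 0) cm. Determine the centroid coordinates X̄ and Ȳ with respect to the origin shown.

Part | A | x̄ᵢ | ȳᵢ | A·x̄ᵢ | A·ȳᵢ
web | 4800.00 | 85.00 | 60.00 | 408000.00 | 288000.00
flange | 2040.00 | 85.00 | 126.00 | 173400.00 | 257040.00
Σ | 6840.00 |  |  | 581400.00 | 545040.00
X̄ = 581400.00 / 6840.00 = 85.00 cm
Ȳ = 545040.00 / 6840.00 = 79.68 cm

X̄ = 85.00 cm, Ȳ = 79.68 cm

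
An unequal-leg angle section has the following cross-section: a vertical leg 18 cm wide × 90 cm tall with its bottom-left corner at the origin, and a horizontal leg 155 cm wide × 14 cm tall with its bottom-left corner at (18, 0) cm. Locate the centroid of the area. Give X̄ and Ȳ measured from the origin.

X̄ = 58.53 cm, Ȳ = 23.24 cm

Part | A | x̄ᵢ | ȳᵢ | A·x̄ᵢ | A·ȳᵢ
vertical leg | 1620.00 | 9.00 | 45.00 | 14580.00 | 72900.00
horizontal leg | 2170.00 | 95.50 | 7.00 | 207235.00 | 15190.00
Σ | 3790.00 |  |  | 221815.00 | 88090.00
X̄ = 221815.00 / 3790.00 = 58.53 cm
Ȳ = 88090.00 / 3790.00 = 23.24 cm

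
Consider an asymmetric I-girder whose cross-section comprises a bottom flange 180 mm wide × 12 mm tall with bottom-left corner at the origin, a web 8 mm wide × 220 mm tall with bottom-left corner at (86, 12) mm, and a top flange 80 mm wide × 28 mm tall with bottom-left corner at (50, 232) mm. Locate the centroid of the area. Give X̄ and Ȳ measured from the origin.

bottom flange: A = 180 × 12 = 2160.00, centroid at (90.00, 6.00).
web: A = 8 × 220 = 1760.00, centroid at (90.00, 122.00).
top flange: A = 80 × 28 = 2240.00, centroid at (90.00, 246.00).
ΣA = 6160.00 mm²
ΣAX̄ = (2160.00)(90.00) + (1760.00)(90.00) + (2240.00)(90.00) = 554400.00 mm³
ΣAȲ = (2160.00)(6.00) + (1760.00)(122.00) + (2240.00)(246.00) = 778720.00 mm³
X̄ = 554400.00 / 6160.00 = 90.00 mm
Ȳ = 778720.00 / 6160.00 = 126.42 mm

X̄ = 90.00 mm, Ȳ = 126.42 mm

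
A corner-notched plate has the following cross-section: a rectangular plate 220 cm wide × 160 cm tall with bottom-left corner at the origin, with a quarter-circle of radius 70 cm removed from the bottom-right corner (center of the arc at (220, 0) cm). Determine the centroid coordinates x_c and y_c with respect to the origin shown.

Part | A | x̄ᵢ | ȳᵢ | A·x̄ᵢ | A·ȳᵢ
plate | 35200.00 | 110.00 | 80.00 | 3872000.00 | 2816000.00
removed quarter-circle | -3848.45 | 190.29 | 29.71 | -732325.89 | -114333.33
Σ | 31351.55 |  |  | 3139674.11 | 2701666.67
x_c = 3139674.11 / 31351.55 = 100.14 cm
y_c = 2701666.67 / 31351.55 = 86.17 cm

x_c = 100.14 cm, y_c = 86.17 cm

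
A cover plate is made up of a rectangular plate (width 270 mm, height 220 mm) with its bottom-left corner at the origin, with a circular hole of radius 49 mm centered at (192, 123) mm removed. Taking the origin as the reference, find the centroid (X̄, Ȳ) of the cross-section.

X̄ = 126.71 mm, Ȳ = 108.11 mm

plate: A = 270 × 220 = 59400.00, centroid at (135.00, 110.00).
hole: A = −π·49² = -7542.96, centroid at (192.00, 123.00).
ΣA = 51857.04 mm²
ΣAX̄ = (59400.00)(135.00) + (-7542.96)(192.00) = 6570750.92 mm³
ΣAȲ = (59400.00)(110.00) + (-7542.96)(123.00) = 5606215.43 mm³
X̄ = 6570750.92 / 51857.04 = 126.71 mm
Ȳ = 5606215.43 / 51857.04 = 108.11 mm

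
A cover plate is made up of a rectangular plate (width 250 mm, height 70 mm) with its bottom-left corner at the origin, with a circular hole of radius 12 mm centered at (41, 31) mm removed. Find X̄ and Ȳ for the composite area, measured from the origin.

X̄ = 127.23 mm, Ȳ = 35.11 mm

plate: A = 250 × 70 = 17500.00, centroid at (125.00, 35.00).
hole: A = −π·12² = -452.39, centroid at (41.00, 31.00).
ΣA = 17047.61 mm²
ΣAX̄ = (17500.00)(125.00) + (-452.39)(41.00) = 2168952.04 mm³
ΣAȲ = (17500.00)(35.00) + (-452.39)(31.00) = 598475.93 mm³
X̄ = 2168952.04 / 17047.61 = 127.23 mm
Ȳ = 598475.93 / 17047.61 = 35.11 mm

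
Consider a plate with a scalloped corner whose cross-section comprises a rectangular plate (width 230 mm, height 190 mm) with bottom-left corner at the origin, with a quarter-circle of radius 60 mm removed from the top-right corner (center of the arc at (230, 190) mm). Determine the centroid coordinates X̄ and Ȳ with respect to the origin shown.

X̄ = 108.81 mm, Ȳ = 90.19 mm

plate: A = 230 × 190 = 43700.00, centroid at (115.00, 95.00).
removed quarter-circle: A = −¼π·60² = -2827.43, centroid at (204.54, 164.54).
ΣA = 40872.57 mm², ΣAX̄ = 4447190.32 mm³, ΣAȲ = 3686287.66 mm³.
X̄ = 4447190.32/40872.57 = 108.81 mm; Ȳ = 3686287.66/40872.57 = 90.19 mm.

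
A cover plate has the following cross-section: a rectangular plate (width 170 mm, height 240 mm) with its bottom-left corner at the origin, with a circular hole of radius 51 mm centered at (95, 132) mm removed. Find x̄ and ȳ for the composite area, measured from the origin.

x̄ = 82.50 mm, ȳ = 116.99 mm

plate: A = 170 × 240 = 40800.00, centroid at (85.00, 120.00).
hole: A = −π·51² = -8171.28, centroid at (95.00, 132.00).
ΣA = 32628.72 mm², ΣAx̄ = 2691728.16 mm³, ΣAȳ = 3817390.71 mm³.
x̄ = 2691728.16/32628.72 = 82.50 mm; ȳ = 3817390.71/32628.72 = 116.99 mm.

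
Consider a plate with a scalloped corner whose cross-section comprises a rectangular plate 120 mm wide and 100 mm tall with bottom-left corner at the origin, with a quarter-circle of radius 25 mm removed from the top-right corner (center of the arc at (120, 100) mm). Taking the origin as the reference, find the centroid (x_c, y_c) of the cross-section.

x_c = 57.89 mm, y_c = 48.32 mm

plate: A = 120 × 100 = 12000.00, centroid at (60.00, 50.00).
removed quarter-circle: A = −¼π·25² = -490.87, centroid at (109.39, 89.39).
ΣA = 11509.13 mm², ΣAx_c = 666303.47 mm³, ΣAy_c = 556120.95 mm³.
x_c = 666303.47/11509.13 = 57.89 mm; y_c = 556120.95/11509.13 = 48.32 mm.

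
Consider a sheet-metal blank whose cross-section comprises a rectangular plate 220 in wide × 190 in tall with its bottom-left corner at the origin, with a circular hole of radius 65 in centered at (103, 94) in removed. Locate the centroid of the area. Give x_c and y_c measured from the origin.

x_c = 113.26 in, y_c = 95.47 in

Part | A | x̄ᵢ | ȳᵢ | A·x̄ᵢ | A·ȳᵢ
plate | 41800.00 | 110.00 | 95.00 | 4598000.00 | 3971000.00
hole | -13273.23 | 103.00 | 94.00 | -1367142.58 | -1247683.52
Σ | 28526.77 |  |  | 3230857.42 | 2723316.48
x_c = 3230857.42 / 28526.77 = 113.26 in
y_c = 2723316.48 / 28526.77 = 95.47 in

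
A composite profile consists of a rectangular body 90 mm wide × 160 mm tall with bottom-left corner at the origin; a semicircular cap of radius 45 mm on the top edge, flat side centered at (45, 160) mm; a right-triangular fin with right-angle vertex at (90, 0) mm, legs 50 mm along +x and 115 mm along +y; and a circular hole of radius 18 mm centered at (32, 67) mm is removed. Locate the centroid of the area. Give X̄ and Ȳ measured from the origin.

X̄ = 54.80 mm, Ȳ = 90.73 mm

rectangular body: A = 90 × 160 = 14400.00, centroid at (45.00, 80.00).
semicircular top: A = ½π·45² = 3180.86, centroid at (45.00, 179.10).
triangular fin: A = ½·50·115 = 2875.00, centroid at (106.67, 38.33).
hole: A = −π·18² = -1017.88, centroid at (32.00, 67.00).
ΣA = 19437.99 mm²
ΣAX̄ = (14400.00)(45.00) + (3180.86)(45.00) + (2875.00)(106.67) + (-1017.88)(32.00) = 1065233.45 mm³
ΣAȲ = (14400.00)(80.00) + (3180.86)(179.10) + (2875.00)(38.33) + (-1017.88)(67.00) = 1763698.65 mm³
X̄ = 1065233.45 / 19437.99 = 54.80 mm
Ȳ = 1763698.65 / 19437.99 = 90.73 mm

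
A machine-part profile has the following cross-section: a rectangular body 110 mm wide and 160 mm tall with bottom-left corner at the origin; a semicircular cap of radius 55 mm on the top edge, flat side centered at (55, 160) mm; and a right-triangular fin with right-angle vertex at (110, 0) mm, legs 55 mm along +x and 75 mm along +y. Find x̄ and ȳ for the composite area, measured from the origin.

x̄ = 61.20 mm, ȳ = 95.47 mm

rectangular body: A = 110 × 160 = 17600.00, centroid at (55.00, 80.00).
semicircular top: A = ½π·55² = 4751.66, centroid at (55.00, 183.34).
triangular fin: A = ½·55·75 = 2062.50, centroid at (128.33, 25.00).
ΣA = 24414.16 mm², ΣAx̄ = 1494028.74 mm³, ΣAȳ = 2330744.59 mm³.
x̄ = 1494028.74/24414.16 = 61.20 mm; ȳ = 2330744.59/24414.16 = 95.47 mm.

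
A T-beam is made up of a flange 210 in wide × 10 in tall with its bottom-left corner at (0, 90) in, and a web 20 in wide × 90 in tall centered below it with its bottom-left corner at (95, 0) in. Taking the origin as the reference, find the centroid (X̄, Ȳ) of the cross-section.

web: A = 20 × 90 = 1800.00, centroid at (105.00, 45.00).
flange: A = 210 × 10 = 2100.00, centroid at (105.00, 95.00).
ΣA = 3900.00 in², ΣAX̄ = 409500.00 in³, ΣAȲ = 280500.00 in³.
X̄ = 409500.00/3900.00 = 105.00 in; Ȳ = 280500.00/3900.00 = 71.92 in.

X̄ = 105.00 in, Ȳ = 71.92 in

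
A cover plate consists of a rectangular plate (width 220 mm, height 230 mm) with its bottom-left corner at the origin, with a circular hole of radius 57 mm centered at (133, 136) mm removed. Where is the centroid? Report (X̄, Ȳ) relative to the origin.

plate: A = 220 × 230 = 50600.00, centroid at (110.00, 115.00).
hole: A = −π·57² = -10207.03, centroid at (133.00, 136.00).
ΣA = 40392.97 mm²
ΣAX̄ = (50600.00)(110.00) + (-10207.03)(133.00) = 4208464.41 mm³
ΣAȲ = (50600.00)(115.00) + (-10207.03)(136.00) = 4430843.30 mm³
X̄ = 4208464.41 / 40392.97 = 104.19 mm
Ȳ = 4430843.30 / 40392.97 = 109.69 mm

X̄ = 104.19 mm, Ȳ = 109.69 mm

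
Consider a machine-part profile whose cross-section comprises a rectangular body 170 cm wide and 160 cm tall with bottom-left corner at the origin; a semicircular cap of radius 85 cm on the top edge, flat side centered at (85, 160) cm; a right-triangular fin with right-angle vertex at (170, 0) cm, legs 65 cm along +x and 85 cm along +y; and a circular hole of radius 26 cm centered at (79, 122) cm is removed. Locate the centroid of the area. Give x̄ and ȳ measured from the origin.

rectangular body: A = 170 × 160 = 27200.00, centroid at (85.00, 80.00).
semicircular top: A = ½π·85² = 11349.00, centroid at (85.00, 196.08).
triangular fin: A = ½·65·85 = 2762.50, centroid at (191.67, 28.33).
hole: A = −π·26² = -2123.72, centroid at (79.00, 122.00).
ΣA = 39187.79 cm²
ΣAx̄ = (27200.00)(85.00) + (11349.00)(85.00) + (2762.50)(191.67) + (-2123.72)(79.00) = 3638370.85 cm³
ΣAȳ = (27200.00)(80.00) + (11349.00)(196.08) + (2762.50)(28.33) + (-2123.72)(122.00) = 4220434.62 cm³
x̄ = 3638370.85 / 39187.79 = 92.84 cm
ȳ = 4220434.62 / 39187.79 = 107.70 cm

x̄ = 92.84 cm, ȳ = 107.70 cm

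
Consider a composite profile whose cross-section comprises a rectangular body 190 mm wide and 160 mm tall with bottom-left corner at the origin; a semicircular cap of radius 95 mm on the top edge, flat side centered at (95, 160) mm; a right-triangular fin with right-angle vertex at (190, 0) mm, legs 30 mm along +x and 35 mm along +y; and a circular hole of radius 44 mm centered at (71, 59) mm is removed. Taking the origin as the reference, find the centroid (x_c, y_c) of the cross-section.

rectangular body: A = 190 × 160 = 30400.00, centroid at (95.00, 80.00).
semicircular top: A = ½π·95² = 14176.44, centroid at (95.00, 200.32).
triangular fin: A = ½·30·35 = 525.00, centroid at (200.00, 11.67).
hole: A = −π·44² = -6082.12, centroid at (71.00, 59.00).
ΣA = 39019.31 mm²
ΣAx_c = (30400.00)(95.00) + (14176.44)(95.00) + (525.00)(200.00) + (-6082.12)(71.00) = 3907930.74 mm³
ΣAy_c = (30400.00)(80.00) + (14176.44)(200.32) + (525.00)(11.67) + (-6082.12)(59.00) = 4919092.95 mm³
x_c = 3907930.74 / 39019.31 = 100.15 mm
y_c = 4919092.95 / 39019.31 = 126.07 mm

x_c = 100.15 mm, y_c = 126.07 mm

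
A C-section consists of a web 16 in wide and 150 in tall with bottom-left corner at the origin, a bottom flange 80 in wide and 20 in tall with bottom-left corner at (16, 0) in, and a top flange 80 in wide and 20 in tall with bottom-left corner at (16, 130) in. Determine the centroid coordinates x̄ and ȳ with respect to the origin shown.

x̄ = 35.43 in, ȳ = 75.00 in

Part | A | x̄ᵢ | ȳᵢ | A·x̄ᵢ | A·ȳᵢ
web | 2400.00 | 8.00 | 75.00 | 19200.00 | 180000.00
bottom flange | 1600.00 | 56.00 | 10.00 | 89600.00 | 16000.00
top flange | 1600.00 | 56.00 | 140.00 | 89600.00 | 224000.00
Σ | 5600.00 |  |  | 198400.00 | 420000.00
x̄ = 198400.00 / 5600.00 = 35.43 in
ȳ = 420000.00 / 5600.00 = 75.00 in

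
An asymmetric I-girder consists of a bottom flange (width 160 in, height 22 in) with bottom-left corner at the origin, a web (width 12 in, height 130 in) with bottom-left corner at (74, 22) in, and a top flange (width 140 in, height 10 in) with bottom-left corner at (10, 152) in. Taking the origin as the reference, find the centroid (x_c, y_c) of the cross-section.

x_c = 80.00 in, y_c = 60.84 in

Part | A | x̄ᵢ | ȳᵢ | A·x̄ᵢ | A·ȳᵢ
bottom flange | 3520.00 | 80.00 | 11.00 | 281600.00 | 38720.00
web | 1560.00 | 80.00 | 87.00 | 124800.00 | 135720.00
top flange | 1400.00 | 80.00 | 157.00 | 112000.00 | 219800.00
Σ | 6480.00 |  |  | 518400.00 | 394240.00
x_c = 518400.00 / 6480.00 = 80.00 in
y_c = 394240.00 / 6480.00 = 60.84 in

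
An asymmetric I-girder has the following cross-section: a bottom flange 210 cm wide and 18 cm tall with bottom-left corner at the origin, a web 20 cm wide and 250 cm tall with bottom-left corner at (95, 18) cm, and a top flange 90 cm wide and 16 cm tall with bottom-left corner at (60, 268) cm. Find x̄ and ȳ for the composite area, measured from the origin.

x̄ = 105.00 cm, ȳ = 112.18 cm

Part | A | x̄ᵢ | ȳᵢ | A·x̄ᵢ | A·ȳᵢ
bottom flange | 3780.00 | 105.00 | 9.00 | 396900.00 | 34020.00
web | 5000.00 | 105.00 | 143.00 | 525000.00 | 715000.00
top flange | 1440.00 | 105.00 | 276.00 | 151200.00 | 397440.00
Σ | 10220.00 |  |  | 1073100.00 | 1146460.00
x̄ = 1073100.00 / 10220.00 = 105.00 cm
ȳ = 1146460.00 / 10220.00 = 112.18 cm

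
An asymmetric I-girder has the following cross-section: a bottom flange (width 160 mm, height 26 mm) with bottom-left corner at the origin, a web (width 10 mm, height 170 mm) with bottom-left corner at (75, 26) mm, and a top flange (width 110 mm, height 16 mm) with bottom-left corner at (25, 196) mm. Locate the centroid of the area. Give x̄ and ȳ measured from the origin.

Part | A | x̄ᵢ | ȳᵢ | A·x̄ᵢ | A·ȳᵢ
bottom flange | 4160.00 | 80.00 | 13.00 | 332800.00 | 54080.00
web | 1700.00 | 80.00 | 111.00 | 136000.00 | 188700.00
top flange | 1760.00 | 80.00 | 204.00 | 140800.00 | 359040.00
Σ | 7620.00 |  |  | 609600.00 | 601820.00
x̄ = 609600.00 / 7620.00 = 80.00 mm
ȳ = 601820.00 / 7620.00 = 78.98 mm

x̄ = 80.00 mm, ȳ = 78.98 mm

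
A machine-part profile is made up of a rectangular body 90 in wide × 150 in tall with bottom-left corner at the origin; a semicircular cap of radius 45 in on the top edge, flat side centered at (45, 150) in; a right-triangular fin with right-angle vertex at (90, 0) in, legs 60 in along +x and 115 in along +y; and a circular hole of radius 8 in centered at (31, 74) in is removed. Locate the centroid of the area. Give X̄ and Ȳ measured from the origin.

X̄ = 56.39 in, Ȳ = 83.68 in

Part | A | x̄ᵢ | ȳᵢ | A·x̄ᵢ | A·ȳᵢ
rectangular body | 13500.00 | 45.00 | 75.00 | 607500.00 | 1012500.00
semicircular top | 3180.86 | 45.00 | 169.10 | 143138.82 | 537879.38
triangular fin | 3450.00 | 110.00 | 38.33 | 379500.00 | 132250.00
hole | -201.06 | 31.00 | 74.00 | -6232.92 | -14878.58
Σ | 19929.80 |  |  | 1123905.90 | 1667750.80
X̄ = 1123905.90 / 19929.80 = 56.39 in
Ȳ = 1667750.80 / 19929.80 = 83.68 in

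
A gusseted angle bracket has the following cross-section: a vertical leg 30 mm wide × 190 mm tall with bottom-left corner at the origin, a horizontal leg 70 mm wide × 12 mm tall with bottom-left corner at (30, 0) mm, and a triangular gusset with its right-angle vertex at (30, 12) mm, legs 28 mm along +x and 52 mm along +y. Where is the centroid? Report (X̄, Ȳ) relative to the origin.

X̄ = 23.22 mm, Ȳ = 78.14 mm

vertical leg: A = 30 × 190 = 5700.00, centroid at (15.00, 95.00).
horizontal leg: A = 70 × 12 = 840.00, centroid at (65.00, 6.00).
gusset: A = ½·28·52 = 728.00, centroid at (39.33, 29.33).
ΣA = 7268.00 mm², ΣAX̄ = 168734.67 mm³, ΣAȲ = 567894.67 mm³.
X̄ = 168734.67/7268.00 = 23.22 mm; Ȳ = 567894.67/7268.00 = 78.14 mm.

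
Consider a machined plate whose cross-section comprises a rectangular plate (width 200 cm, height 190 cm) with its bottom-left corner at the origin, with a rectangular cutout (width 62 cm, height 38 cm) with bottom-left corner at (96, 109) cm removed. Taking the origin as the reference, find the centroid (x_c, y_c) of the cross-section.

plate: A = 200 × 190 = 38000.00, centroid at (100.00, 95.00).
hole: A = −(62 × 38) = -2356.00, centroid at (127.00, 128.00).
ΣA = 35644.00 cm²
ΣAx_c = (38000.00)(100.00) + (-2356.00)(127.00) = 3500788.00 cm³
ΣAy_c = (38000.00)(95.00) + (-2356.00)(128.00) = 3308432.00 cm³
x_c = 3500788.00 / 35644.00 = 98.22 cm
y_c = 3308432.00 / 35644.00 = 92.82 cm

x_c = 98.22 cm, y_c = 92.82 cm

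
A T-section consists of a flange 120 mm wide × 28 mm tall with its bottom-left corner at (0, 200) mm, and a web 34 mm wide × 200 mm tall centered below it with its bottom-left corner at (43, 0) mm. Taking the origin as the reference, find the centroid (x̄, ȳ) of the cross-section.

web: A = 34 × 200 = 6800.00, centroid at (60.00, 100.00).
flange: A = 120 × 28 = 3360.00, centroid at (60.00, 214.00).
ΣA = 10160.00 mm², ΣAx̄ = 609600.00 mm³, ΣAȳ = 1399040.00 mm³.
x̄ = 609600.00/10160.00 = 60.00 mm; ȳ = 1399040.00/10160.00 = 137.70 mm.

x̄ = 60.00 mm, ȳ = 137.70 mm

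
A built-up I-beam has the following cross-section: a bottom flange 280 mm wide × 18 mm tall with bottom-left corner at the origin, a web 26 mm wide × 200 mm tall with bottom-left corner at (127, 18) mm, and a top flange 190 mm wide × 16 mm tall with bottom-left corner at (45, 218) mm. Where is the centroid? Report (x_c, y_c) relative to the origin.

bottom flange: A = 280 × 18 = 5040.00, centroid at (140.00, 9.00).
web: A = 26 × 200 = 5200.00, centroid at (140.00, 118.00).
top flange: A = 190 × 16 = 3040.00, centroid at (140.00, 226.00).
ΣA = 13280.00 mm², ΣAx_c = 1859200.00 mm³, ΣAy_c = 1346000.00 mm³.
x_c = 1859200.00/13280.00 = 140.00 mm; y_c = 1346000.00/13280.00 = 101.36 mm.

x_c = 140.00 mm, y_c = 101.36 mm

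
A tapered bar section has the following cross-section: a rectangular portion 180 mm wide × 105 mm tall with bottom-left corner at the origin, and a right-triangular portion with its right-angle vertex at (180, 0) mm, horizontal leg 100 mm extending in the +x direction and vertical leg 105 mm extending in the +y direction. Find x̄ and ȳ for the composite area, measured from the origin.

rectangular portion: A = 180 × 105 = 18900.00, centroid at (90.00, 52.50).
triangular portion: A = ½·100·105 = 5250.00, centroid at (213.33, 35.00).
ΣA = 24150.00 mm², ΣAx̄ = 2821000.00 mm³, ΣAȳ = 1176000.00 mm³.
x̄ = 2821000.00/24150.00 = 116.81 mm; ȳ = 1176000.00/24150.00 = 48.70 mm.

x̄ = 116.81 mm, ȳ = 48.70 mm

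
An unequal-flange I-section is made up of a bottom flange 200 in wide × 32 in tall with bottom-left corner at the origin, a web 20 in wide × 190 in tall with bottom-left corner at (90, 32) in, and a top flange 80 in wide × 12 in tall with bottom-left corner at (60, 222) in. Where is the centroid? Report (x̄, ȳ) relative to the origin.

Part | A | x̄ᵢ | ȳᵢ | A·x̄ᵢ | A·ȳᵢ
bottom flange | 6400.00 | 100.00 | 16.00 | 640000.00 | 102400.00
web | 3800.00 | 100.00 | 127.00 | 380000.00 | 482600.00
top flange | 960.00 | 100.00 | 228.00 | 96000.00 | 218880.00
Σ | 11160.00 |  |  | 1116000.00 | 803880.00
x̄ = 1116000.00 / 11160.00 = 100.00 in
ȳ = 803880.00 / 11160.00 = 72.03 in

x̄ = 100.00 in, ȳ = 72.03 in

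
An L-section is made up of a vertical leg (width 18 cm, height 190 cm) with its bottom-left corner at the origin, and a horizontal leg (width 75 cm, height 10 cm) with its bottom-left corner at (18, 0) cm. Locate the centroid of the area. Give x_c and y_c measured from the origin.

x_c = 17.36 cm, y_c = 78.81 cm

Part | A | x̄ᵢ | ȳᵢ | A·x̄ᵢ | A·ȳᵢ
vertical leg | 3420.00 | 9.00 | 95.00 | 30780.00 | 324900.00
horizontal leg | 750.00 | 55.50 | 5.00 | 41625.00 | 3750.00
Σ | 4170.00 |  |  | 72405.00 | 328650.00
x_c = 72405.00 / 4170.00 = 17.36 cm
y_c = 328650.00 / 4170.00 = 78.81 cm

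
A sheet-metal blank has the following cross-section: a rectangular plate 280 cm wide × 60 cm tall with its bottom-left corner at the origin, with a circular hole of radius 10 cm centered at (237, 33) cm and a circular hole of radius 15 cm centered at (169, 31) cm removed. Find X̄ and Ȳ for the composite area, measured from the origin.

Part | A | x̄ᵢ | ȳᵢ | A·x̄ᵢ | A·ȳᵢ
plate | 16800.00 | 140.00 | 30.00 | 2352000.00 | 504000.00
hole 1 | -314.16 | 237.00 | 33.00 | -74455.75 | -10367.26
hole 2 | -706.86 | 169.00 | 31.00 | -119459.06 | -21912.61
Σ | 15778.98 |  |  | 2158085.19 | 471720.14
X̄ = 2158085.19 / 15778.98 = 136.77 cm
Ȳ = 471720.14 / 15778.98 = 29.90 cm

X̄ = 136.77 cm, Ȳ = 29.90 cm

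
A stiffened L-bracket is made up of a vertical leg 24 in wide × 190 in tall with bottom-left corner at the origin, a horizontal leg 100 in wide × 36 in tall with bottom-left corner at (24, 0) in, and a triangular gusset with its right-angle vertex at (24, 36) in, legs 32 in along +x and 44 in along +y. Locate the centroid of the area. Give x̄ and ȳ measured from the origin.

x̄ = 38.98 in, ȳ = 60.21 in

vertical leg: A = 24 × 190 = 4560.00, centroid at (12.00, 95.00).
horizontal leg: A = 100 × 36 = 3600.00, centroid at (74.00, 18.00).
gusset: A = ½·32·44 = 704.00, centroid at (34.67, 50.67).
ΣA = 8864.00 in², ΣAx̄ = 345525.33 in³, ΣAȳ = 533669.33 in³.
x̄ = 345525.33/8864.00 = 38.98 in; ȳ = 533669.33/8864.00 = 60.21 in.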